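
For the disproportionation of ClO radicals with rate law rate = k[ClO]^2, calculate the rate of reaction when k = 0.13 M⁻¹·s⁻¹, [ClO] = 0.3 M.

0.0117 M/s

Step 1: Identify the rate law: rate = k[ClO]^2
Step 2: Substitute values: rate = 0.13 × (0.3)^2
Step 3: Calculate: rate = 0.13 × 0.09 = 0.0117 M/s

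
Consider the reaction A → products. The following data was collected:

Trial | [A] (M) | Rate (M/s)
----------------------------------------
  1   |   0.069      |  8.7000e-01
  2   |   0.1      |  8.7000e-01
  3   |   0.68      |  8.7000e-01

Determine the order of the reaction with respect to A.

zeroth order (0)

Step 1: Compare trials - when concentration changes, rate stays constant.
Step 2: rate₂/rate₁ = 8.7000e-01/8.7000e-01 = 1
Step 3: [A]₂/[A]₁ = 0.1/0.069 = 1.449
Step 4: Since rate ratio ≈ (conc ratio)^0, the reaction is zeroth order.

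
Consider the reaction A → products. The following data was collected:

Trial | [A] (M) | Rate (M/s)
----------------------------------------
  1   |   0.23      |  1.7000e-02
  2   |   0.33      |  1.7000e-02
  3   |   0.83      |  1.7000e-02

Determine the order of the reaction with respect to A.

zeroth order (0)

Step 1: Compare trials - when concentration changes, rate stays constant.
Step 2: rate₂/rate₁ = 1.7000e-02/1.7000e-02 = 1
Step 3: [A]₂/[A]₁ = 0.33/0.23 = 1.435
Step 4: Since rate ratio ≈ (conc ratio)^0, the reaction is zeroth order.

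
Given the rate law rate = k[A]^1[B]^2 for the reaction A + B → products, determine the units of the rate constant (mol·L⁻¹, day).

(mol·L⁻¹)⁻²·day⁻¹

Step 1: Overall order = 1 + 2 = 3.
Step 2: rate has units mol·L⁻¹·day⁻¹; [A]^1[B]^2 has units (mol·L⁻¹)^3.
Step 3: k = rate/([A]^1[B]^2), so units of k = (mol·L⁻¹)^(1-3)·day⁻¹ = (mol·L⁻¹)⁻²·day⁻¹.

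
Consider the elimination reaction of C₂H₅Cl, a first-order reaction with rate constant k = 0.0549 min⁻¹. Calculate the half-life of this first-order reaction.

12.63 min

Step 1: For a first-order reaction, t₁/₂ = ln(2)/k
Step 2: t₁/₂ = ln(2)/0.0549
Step 3: t₁/₂ = 0.6931/0.0549 = 12.63 min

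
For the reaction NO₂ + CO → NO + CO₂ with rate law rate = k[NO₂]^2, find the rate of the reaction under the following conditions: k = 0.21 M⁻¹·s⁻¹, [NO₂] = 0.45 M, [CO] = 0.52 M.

0.04253 M/s

Step 1: The rate law is rate = k[NO₂]^2
Step 2: Note that the rate does not depend on [CO] (zero order in CO).
Step 3: rate = 0.21 × (0.45)^2 = 0.042525 M/s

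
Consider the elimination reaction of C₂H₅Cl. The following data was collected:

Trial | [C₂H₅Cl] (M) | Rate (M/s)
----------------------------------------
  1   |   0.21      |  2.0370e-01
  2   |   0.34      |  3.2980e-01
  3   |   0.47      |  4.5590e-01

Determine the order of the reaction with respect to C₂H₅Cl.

first order (1)

Step 1: Compare trials to find order n where rate₂/rate₁ = ([C₂H₅Cl]₂/[C₂H₅Cl]₁)^n
Step 2: rate₂/rate₁ = 3.2980e-01/2.0370e-01 = 1.619
Step 3: [C₂H₅Cl]₂/[C₂H₅Cl]₁ = 0.34/0.21 = 1.619
Step 4: n = ln(1.619)/ln(1.619) = 1.00 ≈ 1
Step 5: The reaction is first order in C₂H₅Cl.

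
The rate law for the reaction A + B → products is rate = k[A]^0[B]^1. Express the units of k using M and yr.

yr⁻¹

Step 1: Overall order = 0 + 1 = 1.
Step 2: rate has units M·yr⁻¹; [A]^0[B]^1 has units M^1.
Step 3: k = rate/([A]^0[B]^1), so units of k = M^(1-1)·yr⁻¹ = yr⁻¹.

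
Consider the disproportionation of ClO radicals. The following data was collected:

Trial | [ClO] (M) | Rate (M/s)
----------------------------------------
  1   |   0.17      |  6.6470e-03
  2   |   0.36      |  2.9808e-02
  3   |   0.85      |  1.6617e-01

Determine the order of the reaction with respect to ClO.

second order (2)

Step 1: Compare trials to find order n where rate₂/rate₁ = ([ClO]₂/[ClO]₁)^n
Step 2: rate₂/rate₁ = 2.9808e-02/6.6470e-03 = 4.484
Step 3: [ClO]₂/[ClO]₁ = 0.36/0.17 = 2.118
Step 4: n = ln(4.484)/ln(2.118) = 2.00 ≈ 2
Step 5: The reaction is second order in ClO.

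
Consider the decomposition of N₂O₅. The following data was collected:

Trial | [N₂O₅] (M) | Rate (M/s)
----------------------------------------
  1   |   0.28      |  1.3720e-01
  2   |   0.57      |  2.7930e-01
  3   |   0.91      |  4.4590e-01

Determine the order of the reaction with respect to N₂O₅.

first order (1)

Step 1: Compare trials to find order n where rate₂/rate₁ = ([N₂O₅]₂/[N₂O₅]₁)^n
Step 2: rate₂/rate₁ = 2.7930e-01/1.3720e-01 = 2.036
Step 3: [N₂O₅]₂/[N₂O₅]₁ = 0.57/0.28 = 2.036
Step 4: n = ln(2.036)/ln(2.036) = 1.00 ≈ 1
Step 5: The reaction is first order in N₂O₅.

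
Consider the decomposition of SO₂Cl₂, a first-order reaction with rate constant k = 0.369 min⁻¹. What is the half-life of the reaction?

1.878 min

Step 1: For a first-order reaction, t₁/₂ = ln(2)/k
Step 2: t₁/₂ = ln(2)/0.369
Step 3: t₁/₂ = 0.6931/0.369 = 1.878 min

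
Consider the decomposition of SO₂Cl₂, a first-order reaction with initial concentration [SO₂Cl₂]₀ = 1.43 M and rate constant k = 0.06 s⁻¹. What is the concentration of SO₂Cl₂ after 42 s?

0.1151 M

Step 1: For a first-order reaction: [SO₂Cl₂] = [SO₂Cl₂]₀ × e^(-kt)
Step 2: [SO₂Cl₂] = 1.43 × e^(-0.06 × 42)
Step 3: [SO₂Cl₂] = 1.43 × e^(-2.52)
Step 4: [SO₂Cl₂] = 1.43 × 0.0804596 = 0.1151 M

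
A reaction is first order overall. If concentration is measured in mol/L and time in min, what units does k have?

min⁻¹

Step 1: For overall order n, rate = k × (concentration)^n.
Step 2: Rate has units mol/L·min⁻¹; concentration term has units (mol/L)^1.
Step 3: k = rate / (concentration)^n, so units of k = (mol/L)^(1-1)·min⁻¹ = min⁻¹.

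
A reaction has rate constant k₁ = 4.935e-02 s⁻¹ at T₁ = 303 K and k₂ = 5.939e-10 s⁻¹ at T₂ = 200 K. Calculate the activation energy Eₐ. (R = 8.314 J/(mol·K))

89.2 kJ/mol

Step 1: Use the two-temperature Arrhenius form: ln(k₂/k₁) = -Eₐ/R × (1/T₂ - 1/T₁)
Step 2: ln(k₂/k₁) = ln(5.939e-10/4.935e-02) = ln(1.20344e-08) = -18.2355
Step 3: 1/T₂ - 1/T₁ = 1/200 - 1/303 = 1.699670e-03 K⁻¹
Step 4: Eₐ = -R × ln(k₂/k₁) / (1/T₂ - 1/T₁) = -8.314 × -18.2355 / 1.699670e-03
Step 5: Eₐ = 8.9200e+04 J/mol = 89.2 kJ/mol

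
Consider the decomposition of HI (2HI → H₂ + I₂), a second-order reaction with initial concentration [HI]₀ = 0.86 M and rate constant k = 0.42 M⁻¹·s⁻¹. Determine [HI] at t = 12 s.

0.1612 M

Step 1: For a second-order reaction: 1/[HI] = 1/[HI]₀ + kt
Step 2: 1/[HI] = 1/0.86 + 0.42 × 12
Step 3: 1/[HI] = 1.163 + 5.04 = 6.203
Step 4: [HI] = 1/6.203 = 0.1612 M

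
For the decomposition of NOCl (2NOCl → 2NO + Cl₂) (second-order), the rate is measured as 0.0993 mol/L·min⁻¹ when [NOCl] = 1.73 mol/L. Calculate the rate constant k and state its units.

0.03318 (mol/L)⁻¹·min⁻¹

Step 1: rate = k[NOCl]^2, so k = rate / [NOCl]^2.
Step 2: k = 0.0993 / (1.73)^2 = 0.0993 / 2.993.
Step 3: k = 0.03318 (mol/L)⁻¹·min⁻¹.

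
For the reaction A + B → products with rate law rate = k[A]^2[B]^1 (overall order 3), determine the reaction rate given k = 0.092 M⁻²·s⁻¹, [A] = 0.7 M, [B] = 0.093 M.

0.004192 M/s

Step 1: The rate law is rate = k[A]^2[B]^1, overall order = 2+1 = 3
Step 2: Substitute values: rate = 0.092 × (0.7)^2 × (0.093)^1
Step 3: rate = 0.092 × 0.49 × 0.093 = 0.00419244 M/s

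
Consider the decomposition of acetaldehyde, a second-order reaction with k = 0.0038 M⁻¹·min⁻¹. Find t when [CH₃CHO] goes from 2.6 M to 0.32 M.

721.2 min

Step 1: For second-order: t = (1/[CH₃CHO] - 1/[CH₃CHO]₀)/k
Step 2: t = (1/0.32 - 1/2.6)/0.0038
Step 3: t = (3.125 - 0.3846)/0.0038
Step 4: t = 2.74/0.0038 = 721.2 min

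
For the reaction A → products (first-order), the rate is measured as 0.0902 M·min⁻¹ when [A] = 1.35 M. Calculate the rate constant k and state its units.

0.06681 min⁻¹

Step 1: rate = k[A]^1, so k = rate / [A]^1.
Step 2: k = 0.0902 / (1.35)^1 = 0.0902 / 1.35.
Step 3: k = 0.06681 min⁻¹.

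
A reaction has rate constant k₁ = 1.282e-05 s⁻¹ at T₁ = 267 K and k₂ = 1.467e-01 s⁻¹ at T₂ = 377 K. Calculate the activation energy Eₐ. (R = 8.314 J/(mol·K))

71.1 kJ/mol

Step 1: Use the two-temperature Arrhenius form: ln(k₂/k₁) = -Eₐ/R × (1/T₂ - 1/T₁)
Step 2: ln(k₂/k₁) = ln(1.467e-01/1.282e-05) = ln(11443.1) = 9.34514
Step 3: 1/T₂ - 1/T₁ = 1/377 - 1/267 = -1.092798e-03 K⁻¹
Step 4: Eₐ = -R × ln(k₂/k₁) / (1/T₂ - 1/T₁) = -8.314 × 9.34514 / -1.092798e-03
Step 5: Eₐ = 7.1098e+04 J/mol = 71.1 kJ/mol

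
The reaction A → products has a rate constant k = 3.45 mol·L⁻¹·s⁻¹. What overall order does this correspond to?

zeroth order (0)

Step 1: The units of k for an nth-order reaction are (concentration)^(1-n)·(time)⁻¹.
Step 2: Here k has units mol·L⁻¹·s⁻¹, so the concentration exponent is 1.
Step 3: 1 - n = 1 ⇒ n = 0. The reaction is zeroth order.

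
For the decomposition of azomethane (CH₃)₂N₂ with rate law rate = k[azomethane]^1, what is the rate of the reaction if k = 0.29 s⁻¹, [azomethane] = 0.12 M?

0.0348 M/s

Step 1: Identify the rate law: rate = k[azomethane]^1
Step 2: Substitute values: rate = 0.29 × (0.12)^1
Step 3: Calculate: rate = 0.29 × 0.12 = 0.0348 M/s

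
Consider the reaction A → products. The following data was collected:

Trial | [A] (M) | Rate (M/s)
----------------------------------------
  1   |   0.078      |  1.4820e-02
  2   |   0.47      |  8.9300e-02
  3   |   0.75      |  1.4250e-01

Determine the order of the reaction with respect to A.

first order (1)

Step 1: Compare trials to find order n where rate₂/rate₁ = ([A]₂/[A]₁)^n
Step 2: rate₂/rate₁ = 8.9300e-02/1.4820e-02 = 6.026
Step 3: [A]₂/[A]₁ = 0.47/0.078 = 6.026
Step 4: n = ln(6.026)/ln(6.026) = 1.00 ≈ 1
Step 5: The reaction is first order in A.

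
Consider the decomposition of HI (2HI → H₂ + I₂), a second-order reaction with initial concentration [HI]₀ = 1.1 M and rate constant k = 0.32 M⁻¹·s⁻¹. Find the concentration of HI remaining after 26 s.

0.1084 M

Step 1: For a second-order reaction: 1/[HI] = 1/[HI]₀ + kt
Step 2: 1/[HI] = 1/1.1 + 0.32 × 26
Step 3: 1/[HI] = 0.9091 + 8.32 = 9.229
Step 4: [HI] = 1/9.229 = 0.1084 M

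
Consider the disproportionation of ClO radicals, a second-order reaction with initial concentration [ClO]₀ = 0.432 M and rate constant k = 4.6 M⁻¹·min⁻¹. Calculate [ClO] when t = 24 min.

0.008872 M

Step 1: For a second-order reaction: 1/[ClO] = 1/[ClO]₀ + kt
Step 2: 1/[ClO] = 1/0.432 + 4.6 × 24
Step 3: 1/[ClO] = 2.315 + 110.4 = 112.7
Step 4: [ClO] = 1/112.7 = 0.008872 M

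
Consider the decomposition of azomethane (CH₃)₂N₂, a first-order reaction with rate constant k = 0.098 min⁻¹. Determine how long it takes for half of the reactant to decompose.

7.073 min

Step 1: For a first-order reaction, t₁/₂ = ln(2)/k
Step 2: t₁/₂ = ln(2)/0.098
Step 3: t₁/₂ = 0.6931/0.098 = 7.073 min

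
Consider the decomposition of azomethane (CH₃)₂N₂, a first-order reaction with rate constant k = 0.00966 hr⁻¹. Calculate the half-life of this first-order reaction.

71.75 hr

Step 1: For a first-order reaction, t₁/₂ = ln(2)/k
Step 2: t₁/₂ = ln(2)/0.00966
Step 3: t₁/₂ = 0.6931/0.00966 = 71.75 hr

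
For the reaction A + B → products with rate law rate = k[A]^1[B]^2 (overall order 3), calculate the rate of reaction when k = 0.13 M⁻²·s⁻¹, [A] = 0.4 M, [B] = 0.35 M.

0.00637 M/s

Step 1: The rate law is rate = k[A]^1[B]^2, overall order = 1+2 = 3
Step 2: Substitute values: rate = 0.13 × (0.4)^1 × (0.35)^2
Step 3: rate = 0.13 × 0.4 × 0.1225 = 0.00637 M/s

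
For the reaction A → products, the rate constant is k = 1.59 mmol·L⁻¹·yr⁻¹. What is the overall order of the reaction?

zeroth order (0)

Step 1: The units of k for an nth-order reaction are (concentration)^(1-n)·(time)⁻¹.
Step 2: Here k has units mmol·L⁻¹·yr⁻¹, so the concentration exponent is 1.
Step 3: 1 - n = 1 ⇒ n = 0. The reaction is zeroth order.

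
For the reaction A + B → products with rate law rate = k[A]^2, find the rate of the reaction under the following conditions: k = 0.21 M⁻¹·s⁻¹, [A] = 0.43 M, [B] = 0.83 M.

0.03883 M/s

Step 1: The rate law is rate = k[A]^2
Step 2: Note that the rate does not depend on [B] (zero order in B).
Step 3: rate = 0.21 × (0.43)^2 = 0.038829 M/s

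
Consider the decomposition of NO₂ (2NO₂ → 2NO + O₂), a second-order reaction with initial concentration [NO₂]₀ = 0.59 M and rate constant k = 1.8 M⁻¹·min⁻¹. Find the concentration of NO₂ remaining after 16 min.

0.03279 M

Step 1: For a second-order reaction: 1/[NO₂] = 1/[NO₂]₀ + kt
Step 2: 1/[NO₂] = 1/0.59 + 1.8 × 16
Step 3: 1/[NO₂] = 1.695 + 28.8 = 30.49
Step 4: [NO₂] = 1/30.49 = 0.03279 M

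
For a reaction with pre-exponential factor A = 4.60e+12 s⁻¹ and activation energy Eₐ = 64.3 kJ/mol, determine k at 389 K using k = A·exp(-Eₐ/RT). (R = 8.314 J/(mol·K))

1.07e+04 s⁻¹

Step 1: Use the Arrhenius equation: k = A × exp(-Eₐ/RT)
Step 2: Convert Eₐ to J/mol: 64.3 kJ/mol = 64300 J/mol
Step 3: Calculate the exponent: -Eₐ/(RT) = -64300/(8.314 × 389) = -19.88160
Step 4: k = 4.60e+12 × exp(-19.88160)
Step 5: k = 4.60e+12 × 2.32023e-09 = 1.0673e+04 s⁻¹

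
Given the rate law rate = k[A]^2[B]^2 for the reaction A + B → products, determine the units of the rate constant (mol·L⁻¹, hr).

(mol·L⁻¹)⁻³·hr⁻¹

Step 1: Overall order = 2 + 2 = 4.
Step 2: rate has units mol·L⁻¹·hr⁻¹; [A]^2[B]^2 has units (mol·L⁻¹)^4.
Step 3: k = rate/([A]^2[B]^2), so units of k = (mol·L⁻¹)^(1-4)·hr⁻¹ = (mol·L⁻¹)⁻³·hr⁻¹.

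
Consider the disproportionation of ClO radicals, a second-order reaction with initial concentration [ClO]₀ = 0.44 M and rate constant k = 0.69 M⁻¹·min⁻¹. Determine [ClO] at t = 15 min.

0.07922 M

Step 1: For a second-order reaction: 1/[ClO] = 1/[ClO]₀ + kt
Step 2: 1/[ClO] = 1/0.44 + 0.69 × 15
Step 3: 1/[ClO] = 2.273 + 10.35 = 12.62
Step 4: [ClO] = 1/12.62 = 0.07922 M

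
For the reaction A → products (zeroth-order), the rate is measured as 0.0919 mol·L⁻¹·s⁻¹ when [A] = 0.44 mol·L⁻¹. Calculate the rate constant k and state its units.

0.0919 mol·L⁻¹·s⁻¹

Step 1: For a zeroth-order reaction, rate = k (independent of concentration).
Step 2: k = rate = 0.0919 mol·L⁻¹·s⁻¹.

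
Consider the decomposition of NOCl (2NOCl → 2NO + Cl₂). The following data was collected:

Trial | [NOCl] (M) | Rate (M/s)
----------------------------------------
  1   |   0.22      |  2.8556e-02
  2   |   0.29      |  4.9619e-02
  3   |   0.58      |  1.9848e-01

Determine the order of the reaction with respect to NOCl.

second order (2)

Step 1: Compare trials to find order n where rate₂/rate₁ = ([NOCl]₂/[NOCl]₁)^n
Step 2: rate₂/rate₁ = 4.9619e-02/2.8556e-02 = 1.738
Step 3: [NOCl]₂/[NOCl]₁ = 0.29/0.22 = 1.318
Step 4: n = ln(1.738)/ln(1.318) = 2.00 ≈ 2
Step 5: The reaction is second order in NOCl.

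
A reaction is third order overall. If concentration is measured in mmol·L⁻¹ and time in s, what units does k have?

(mmol·L⁻¹)⁻²·s⁻¹

Step 1: For overall order n, rate = k × (concentration)^n.
Step 2: Rate has units mmol·L⁻¹·s⁻¹; concentration term has units (mmol·L⁻¹)^3.
Step 3: k = rate / (concentration)^n, so units of k = (mmol·L⁻¹)^(1-3)·s⁻¹ = (mmol·L⁻¹)⁻²·s⁻¹.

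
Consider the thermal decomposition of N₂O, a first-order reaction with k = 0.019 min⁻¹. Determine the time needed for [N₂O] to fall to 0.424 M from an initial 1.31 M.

59.37 min

Step 1: For first-order: t = ln([N₂O]₀/[N₂O])/k
Step 2: t = ln(1.31/0.424)/0.019
Step 3: t = ln(3.09)/0.019
Step 4: t = 1.128/0.019 = 59.37 min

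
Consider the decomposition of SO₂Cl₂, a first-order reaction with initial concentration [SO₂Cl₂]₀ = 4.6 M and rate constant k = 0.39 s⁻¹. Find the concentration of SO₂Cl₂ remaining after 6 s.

0.4431 M

Step 1: For a first-order reaction: [SO₂Cl₂] = [SO₂Cl₂]₀ × e^(-kt)
Step 2: [SO₂Cl₂] = 4.6 × e^(-0.39 × 6)
Step 3: [SO₂Cl₂] = 4.6 × e^(-2.34)
Step 4: [SO₂Cl₂] = 4.6 × 0.0963276 = 0.4431 M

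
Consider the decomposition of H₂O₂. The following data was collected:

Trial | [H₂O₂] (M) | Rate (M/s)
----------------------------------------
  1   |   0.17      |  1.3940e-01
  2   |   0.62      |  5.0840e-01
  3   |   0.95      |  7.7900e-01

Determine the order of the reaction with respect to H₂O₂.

first order (1)

Step 1: Compare trials to find order n where rate₂/rate₁ = ([H₂O₂]₂/[H₂O₂]₁)^n
Step 2: rate₂/rate₁ = 5.0840e-01/1.3940e-01 = 3.647
Step 3: [H₂O₂]₂/[H₂O₂]₁ = 0.62/0.17 = 3.647
Step 4: n = ln(3.647)/ln(3.647) = 1.00 ≈ 1
Step 5: The reaction is first order in H₂O₂.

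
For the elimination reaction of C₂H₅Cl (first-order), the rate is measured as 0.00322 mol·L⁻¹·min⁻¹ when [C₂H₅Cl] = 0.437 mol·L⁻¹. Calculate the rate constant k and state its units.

0.007368 min⁻¹

Step 1: rate = k[C₂H₅Cl]^1, so k = rate / [C₂H₅Cl]^1.
Step 2: k = 0.00322 / (0.437)^1 = 0.00322 / 0.437.
Step 3: k = 0.007368 min⁻¹.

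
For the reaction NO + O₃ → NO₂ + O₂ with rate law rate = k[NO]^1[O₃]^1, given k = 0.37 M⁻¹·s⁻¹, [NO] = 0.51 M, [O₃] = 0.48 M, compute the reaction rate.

0.09058 M/s

Step 1: The rate law is rate = k[NO]^1[O₃]^1
Step 2: Substitute: rate = 0.37 × (0.51)^1 × (0.48)^1
Step 3: rate = 0.37 × 0.51 × 0.48 = 0.090576 M/s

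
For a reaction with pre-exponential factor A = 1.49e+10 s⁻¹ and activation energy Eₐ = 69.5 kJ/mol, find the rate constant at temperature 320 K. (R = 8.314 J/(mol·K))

6.73e-02 s⁻¹

Step 1: Use the Arrhenius equation: k = A × exp(-Eₐ/RT)
Step 2: Convert Eₐ to J/mol: 69.5 kJ/mol = 69500 J/mol
Step 3: Calculate the exponent: -Eₐ/(RT) = -69500/(8.314 × 320) = -26.12311
Step 4: k = 1.49e+10 × exp(-26.12311)
Step 5: k = 1.49e+10 × 4.51728e-12 = 6.7307e-02 s⁻¹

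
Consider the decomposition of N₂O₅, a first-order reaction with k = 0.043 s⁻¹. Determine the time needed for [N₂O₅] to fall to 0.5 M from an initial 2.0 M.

32.24 s

Step 1: For first-order: t = ln([N₂O₅]₀/[N₂O₅])/k
Step 2: t = ln(2.0/0.5)/0.043
Step 3: t = ln(4)/0.043
Step 4: t = 1.386/0.043 = 32.24 s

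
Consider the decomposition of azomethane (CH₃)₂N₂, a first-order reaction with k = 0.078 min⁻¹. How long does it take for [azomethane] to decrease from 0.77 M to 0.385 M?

8.887 min

Step 1: For first-order: t = ln([azomethane]₀/[azomethane])/k
Step 2: t = ln(0.77/0.385)/0.078
Step 3: t = ln(2)/0.078
Step 4: t = 0.6931/0.078 = 8.887 min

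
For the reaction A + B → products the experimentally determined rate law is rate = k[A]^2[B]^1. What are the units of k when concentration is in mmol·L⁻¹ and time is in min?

(mmol·L⁻¹)⁻²·min⁻¹

Step 1: Overall order = 2 + 1 = 3.
Step 2: rate has units mmol·L⁻¹·min⁻¹; [A]^2[B]^1 has units (mmol·L⁻¹)^3.
Step 3: k = rate/([A]^2[B]^1), so units of k = (mmol·L⁻¹)^(1-3)·min⁻¹ = (mmol·L⁻¹)⁻²·min⁻¹.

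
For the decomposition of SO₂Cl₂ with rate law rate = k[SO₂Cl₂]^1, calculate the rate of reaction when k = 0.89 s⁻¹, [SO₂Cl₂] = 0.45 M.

0.4005 M/s

Step 1: Identify the rate law: rate = k[SO₂Cl₂]^1
Step 2: Substitute values: rate = 0.89 × (0.45)^1
Step 3: Calculate: rate = 0.89 × 0.45 = 0.4005 M/s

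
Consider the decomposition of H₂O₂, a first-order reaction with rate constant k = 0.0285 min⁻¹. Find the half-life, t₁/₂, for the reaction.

24.32 min

Step 1: For a first-order reaction, t₁/₂ = ln(2)/k
Step 2: t₁/₂ = ln(2)/0.0285
Step 3: t₁/₂ = 0.6931/0.0285 = 24.32 min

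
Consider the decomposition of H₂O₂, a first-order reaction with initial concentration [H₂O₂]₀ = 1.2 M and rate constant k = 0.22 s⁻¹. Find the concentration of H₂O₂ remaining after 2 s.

0.7728 M

Step 1: For a first-order reaction: [H₂O₂] = [H₂O₂]₀ × e^(-kt)
Step 2: [H₂O₂] = 1.2 × e^(-0.22 × 2)
Step 3: [H₂O₂] = 1.2 × e^(-0.44)
Step 4: [H₂O₂] = 1.2 × 0.644036 = 0.7728 M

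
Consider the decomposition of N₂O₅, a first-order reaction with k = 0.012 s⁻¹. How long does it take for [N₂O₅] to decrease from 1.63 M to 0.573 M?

87.12 s

Step 1: For first-order: t = ln([N₂O₅]₀/[N₂O₅])/k
Step 2: t = ln(1.63/0.573)/0.012
Step 3: t = ln(2.845)/0.012
Step 4: t = 1.045/0.012 = 87.12 s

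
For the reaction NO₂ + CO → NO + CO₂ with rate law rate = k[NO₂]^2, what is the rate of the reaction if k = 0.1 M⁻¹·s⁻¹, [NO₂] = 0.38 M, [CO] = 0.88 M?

0.01444 M/s

Step 1: The rate law is rate = k[NO₂]^2
Step 2: Note that the rate does not depend on [CO] (zero order in CO).
Step 3: rate = 0.1 × (0.38)^2 = 0.01444 M/s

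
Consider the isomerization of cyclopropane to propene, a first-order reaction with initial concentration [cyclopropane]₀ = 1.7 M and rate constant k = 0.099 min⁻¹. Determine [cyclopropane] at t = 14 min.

0.4251 M

Step 1: For a first-order reaction: [cyclopropane] = [cyclopropane]₀ × e^(-kt)
Step 2: [cyclopropane] = 1.7 × e^(-0.099 × 14)
Step 3: [cyclopropane] = 1.7 × e^(-1.386)
Step 4: [cyclopropane] = 1.7 × 0.250074 = 0.4251 M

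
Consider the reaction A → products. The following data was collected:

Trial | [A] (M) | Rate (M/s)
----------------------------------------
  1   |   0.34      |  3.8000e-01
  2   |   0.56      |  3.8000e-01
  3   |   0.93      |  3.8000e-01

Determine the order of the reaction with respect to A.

zeroth order (0)

Step 1: Compare trials - when concentration changes, rate stays constant.
Step 2: rate₂/rate₁ = 3.8000e-01/3.8000e-01 = 1
Step 3: [A]₂/[A]₁ = 0.56/0.34 = 1.647
Step 4: Since rate ratio ≈ (conc ratio)^0, the reaction is zeroth order.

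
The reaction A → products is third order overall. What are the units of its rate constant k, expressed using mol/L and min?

(mol/L)⁻²·min⁻¹

Step 1: For overall order n, rate = k × (concentration)^n.
Step 2: Rate has units mol/L·min⁻¹; concentration term has units (mol/L)^3.
Step 3: k = rate / (concentration)^n, so units of k = (mol/L)^(1-3)·min⁻¹ = (mol/L)⁻²·min⁻¹.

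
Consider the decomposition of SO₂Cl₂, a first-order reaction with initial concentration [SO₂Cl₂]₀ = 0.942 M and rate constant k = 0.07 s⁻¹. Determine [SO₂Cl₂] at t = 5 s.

0.6638 M

Step 1: For a first-order reaction: [SO₂Cl₂] = [SO₂Cl₂]₀ × e^(-kt)
Step 2: [SO₂Cl₂] = 0.942 × e^(-0.07 × 5)
Step 3: [SO₂Cl₂] = 0.942 × e^(-0.35)
Step 4: [SO₂Cl₂] = 0.942 × 0.704688 = 0.6638 M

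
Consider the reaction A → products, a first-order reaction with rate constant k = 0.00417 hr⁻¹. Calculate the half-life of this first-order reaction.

166.2 hr

Step 1: For a first-order reaction, t₁/₂ = ln(2)/k
Step 2: t₁/₂ = ln(2)/0.00417
Step 3: t₁/₂ = 0.6931/0.00417 = 166.2 hr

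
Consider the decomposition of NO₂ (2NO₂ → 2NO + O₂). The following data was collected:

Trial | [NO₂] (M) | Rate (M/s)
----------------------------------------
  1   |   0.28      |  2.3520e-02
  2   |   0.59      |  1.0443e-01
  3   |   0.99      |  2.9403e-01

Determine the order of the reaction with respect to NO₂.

second order (2)

Step 1: Compare trials to find order n where rate₂/rate₁ = ([NO₂]₂/[NO₂]₁)^n
Step 2: rate₂/rate₁ = 1.0443e-01/2.3520e-02 = 4.44
Step 3: [NO₂]₂/[NO₂]₁ = 0.59/0.28 = 2.107
Step 4: n = ln(4.44)/ln(2.107) = 2.00 ≈ 2
Step 5: The reaction is second order in NO₂.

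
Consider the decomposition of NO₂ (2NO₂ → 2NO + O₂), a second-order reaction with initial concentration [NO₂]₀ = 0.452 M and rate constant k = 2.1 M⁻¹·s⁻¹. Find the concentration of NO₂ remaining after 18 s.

0.02499 M

Step 1: For a second-order reaction: 1/[NO₂] = 1/[NO₂]₀ + kt
Step 2: 1/[NO₂] = 1/0.452 + 2.1 × 18
Step 3: 1/[NO₂] = 2.212 + 37.8 = 40.01
Step 4: [NO₂] = 1/40.01 = 0.02499 M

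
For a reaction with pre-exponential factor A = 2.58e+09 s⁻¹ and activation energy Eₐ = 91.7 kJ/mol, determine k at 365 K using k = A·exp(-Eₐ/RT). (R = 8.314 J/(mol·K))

1.94e-04 s⁻¹

Step 1: Use the Arrhenius equation: k = A × exp(-Eₐ/RT)
Step 2: Convert Eₐ to J/mol: 91.7 kJ/mol = 91700 J/mol
Step 3: Calculate the exponent: -Eₐ/(RT) = -91700/(8.314 × 365) = -30.21805
Step 4: k = 2.58e+09 × exp(-30.21805)
Step 5: k = 2.58e+09 × 7.52433e-14 = 1.9413e-04 s⁻¹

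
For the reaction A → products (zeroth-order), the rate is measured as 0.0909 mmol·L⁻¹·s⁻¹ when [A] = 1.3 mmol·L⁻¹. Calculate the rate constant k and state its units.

0.0909 mmol·L⁻¹·s⁻¹

Step 1: For a zeroth-order reaction, rate = k (independent of concentration).
Step 2: k = rate = 0.0909 mmol·L⁻¹·s⁻¹.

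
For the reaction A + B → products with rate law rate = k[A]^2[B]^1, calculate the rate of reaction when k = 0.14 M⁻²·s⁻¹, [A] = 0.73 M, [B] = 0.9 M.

0.06715 M/s

Step 1: The rate law is rate = k[A]^2[B]^1
Step 2: Substitute: rate = 0.14 × (0.73)^2 × (0.9)^1
Step 3: rate = 0.14 × 0.5329 × 0.9 = 0.0671454 M/s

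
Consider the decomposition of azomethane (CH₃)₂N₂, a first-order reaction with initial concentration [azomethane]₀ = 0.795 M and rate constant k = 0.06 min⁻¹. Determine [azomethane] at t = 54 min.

0.03114 M

Step 1: For a first-order reaction: [azomethane] = [azomethane]₀ × e^(-kt)
Step 2: [azomethane] = 0.795 × e^(-0.06 × 54)
Step 3: [azomethane] = 0.795 × e^(-3.24)
Step 4: [azomethane] = 0.795 × 0.0391639 = 0.03114 M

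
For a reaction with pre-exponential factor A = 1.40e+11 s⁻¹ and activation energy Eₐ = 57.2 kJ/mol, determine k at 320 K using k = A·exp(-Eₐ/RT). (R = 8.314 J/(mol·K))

6.44e+01 s⁻¹

Step 1: Use the Arrhenius equation: k = A × exp(-Eₐ/RT)
Step 2: Convert Eₐ to J/mol: 57.2 kJ/mol = 57200 J/mol
Step 3: Calculate the exponent: -Eₐ/(RT) = -57200/(8.314 × 320) = -21.49988
Step 4: k = 1.40e+11 × exp(-21.49988)
Step 5: k = 1.40e+11 × 4.59961e-10 = 6.4395e+01 s⁻¹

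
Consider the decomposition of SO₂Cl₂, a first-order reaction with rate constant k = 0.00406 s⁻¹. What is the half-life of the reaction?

170.7 s

Step 1: For a first-order reaction, t₁/₂ = ln(2)/k
Step 2: t₁/₂ = ln(2)/0.00406
Step 3: t₁/₂ = 0.6931/0.00406 = 170.7 s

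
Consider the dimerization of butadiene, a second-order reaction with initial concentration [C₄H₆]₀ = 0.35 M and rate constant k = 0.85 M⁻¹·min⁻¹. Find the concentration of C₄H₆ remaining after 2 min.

0.2194 M

Step 1: For a second-order reaction: 1/[C₄H₆] = 1/[C₄H₆]₀ + kt
Step 2: 1/[C₄H₆] = 1/0.35 + 0.85 × 2
Step 3: 1/[C₄H₆] = 2.857 + 1.7 = 4.557
Step 4: [C₄H₆] = 1/4.557 = 0.2194 M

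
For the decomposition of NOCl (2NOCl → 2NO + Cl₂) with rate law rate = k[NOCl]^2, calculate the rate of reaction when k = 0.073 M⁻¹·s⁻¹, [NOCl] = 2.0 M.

0.292 M/s

Step 1: Identify the rate law: rate = k[NOCl]^2
Step 2: Substitute values: rate = 0.073 × (2.0)^2
Step 3: Calculate: rate = 0.073 × 4 = 0.292 M/s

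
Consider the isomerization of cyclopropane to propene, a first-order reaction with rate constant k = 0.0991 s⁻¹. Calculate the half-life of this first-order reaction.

6.994 s

Step 1: For a first-order reaction, t₁/₂ = ln(2)/k
Step 2: t₁/₂ = ln(2)/0.0991
Step 3: t₁/₂ = 0.6931/0.0991 = 6.994 s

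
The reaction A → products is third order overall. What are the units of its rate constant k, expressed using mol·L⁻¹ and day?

(mol·L⁻¹)⁻²·day⁻¹

Step 1: For overall order n, rate = k × (concentration)^n.
Step 2: Rate has units mol·L⁻¹·day⁻¹; concentration term has units (mol·L⁻¹)^3.
Step 3: k = rate / (concentration)^n, so units of k = (mol·L⁻¹)^(1-3)·day⁻¹ = (mol·L⁻¹)⁻²·day⁻¹.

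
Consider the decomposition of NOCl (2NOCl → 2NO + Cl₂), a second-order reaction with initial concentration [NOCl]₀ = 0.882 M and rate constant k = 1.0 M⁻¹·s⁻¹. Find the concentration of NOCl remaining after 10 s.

0.08982 M

Step 1: For a second-order reaction: 1/[NOCl] = 1/[NOCl]₀ + kt
Step 2: 1/[NOCl] = 1/0.882 + 1.0 × 10
Step 3: 1/[NOCl] = 1.134 + 10 = 11.13
Step 4: [NOCl] = 1/11.13 = 0.08982 M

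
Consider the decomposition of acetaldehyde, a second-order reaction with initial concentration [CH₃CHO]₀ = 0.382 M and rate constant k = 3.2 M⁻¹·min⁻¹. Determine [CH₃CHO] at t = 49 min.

0.006273 M

Step 1: For a second-order reaction: 1/[CH₃CHO] = 1/[CH₃CHO]₀ + kt
Step 2: 1/[CH₃CHO] = 1/0.382 + 3.2 × 49
Step 3: 1/[CH₃CHO] = 2.618 + 156.8 = 159.4
Step 4: [CH₃CHO] = 1/159.4 = 0.006273 M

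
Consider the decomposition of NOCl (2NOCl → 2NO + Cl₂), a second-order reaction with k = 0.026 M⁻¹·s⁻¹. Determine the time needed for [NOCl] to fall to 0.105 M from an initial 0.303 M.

239.4 s

Step 1: For second-order: t = (1/[NOCl] - 1/[NOCl]₀)/k
Step 2: t = (1/0.105 - 1/0.303)/0.026
Step 3: t = (9.524 - 3.3)/0.026
Step 4: t = 6.223/0.026 = 239.4 s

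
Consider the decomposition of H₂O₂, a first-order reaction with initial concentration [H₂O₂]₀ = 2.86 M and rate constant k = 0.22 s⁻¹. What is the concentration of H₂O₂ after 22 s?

0.02261 M

Step 1: For a first-order reaction: [H₂O₂] = [H₂O₂]₀ × e^(-kt)
Step 2: [H₂O₂] = 2.86 × e^(-0.22 × 22)
Step 3: [H₂O₂] = 2.86 × e^(-4.84)
Step 4: [H₂O₂] = 2.86 × 0.00790705 = 0.02261 M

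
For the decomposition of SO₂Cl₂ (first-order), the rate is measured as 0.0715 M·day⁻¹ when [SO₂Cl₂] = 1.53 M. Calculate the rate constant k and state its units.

0.04673 day⁻¹

Step 1: rate = k[SO₂Cl₂]^1, so k = rate / [SO₂Cl₂]^1.
Step 2: k = 0.0715 / (1.53)^1 = 0.0715 / 1.53.
Step 3: k = 0.04673 day⁻¹.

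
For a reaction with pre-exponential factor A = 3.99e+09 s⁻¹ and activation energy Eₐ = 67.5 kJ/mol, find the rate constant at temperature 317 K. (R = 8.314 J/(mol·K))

3.01e-02 s⁻¹

Step 1: Use the Arrhenius equation: k = A × exp(-Eₐ/RT)
Step 2: Convert Eₐ to J/mol: 67.5 kJ/mol = 67500 J/mol
Step 3: Calculate the exponent: -Eₐ/(RT) = -67500/(8.314 × 317) = -25.61147
Step 4: k = 3.99e+09 × exp(-25.61147)
Step 5: k = 3.99e+09 × 7.53494e-12 = 3.0064e-02 s⁻¹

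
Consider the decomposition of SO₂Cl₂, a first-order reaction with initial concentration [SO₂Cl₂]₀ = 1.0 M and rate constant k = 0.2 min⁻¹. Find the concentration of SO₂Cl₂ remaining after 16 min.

0.04076 M

Step 1: For a first-order reaction: [SO₂Cl₂] = [SO₂Cl₂]₀ × e^(-kt)
Step 2: [SO₂Cl₂] = 1.0 × e^(-0.2 × 16)
Step 3: [SO₂Cl₂] = 1.0 × e^(-3.2)
Step 4: [SO₂Cl₂] = 1.0 × 0.0407622 = 0.04076 M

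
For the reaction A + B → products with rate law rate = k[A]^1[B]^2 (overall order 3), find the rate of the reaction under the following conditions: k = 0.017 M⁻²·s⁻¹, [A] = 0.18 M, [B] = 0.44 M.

0.0005924 M/s

Step 1: The rate law is rate = k[A]^1[B]^2, overall order = 1+2 = 3
Step 2: Substitute values: rate = 0.017 × (0.18)^1 × (0.44)^2
Step 3: rate = 0.017 × 0.18 × 0.1936 = 0.000592416 M/s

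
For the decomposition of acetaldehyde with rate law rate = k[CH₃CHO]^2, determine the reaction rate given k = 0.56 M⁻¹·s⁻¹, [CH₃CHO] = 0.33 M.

0.06098 M/s

Step 1: Identify the rate law: rate = k[CH₃CHO]^2
Step 2: Substitute values: rate = 0.56 × (0.33)^2
Step 3: Calculate: rate = 0.56 × 0.1089 = 0.060984 M/s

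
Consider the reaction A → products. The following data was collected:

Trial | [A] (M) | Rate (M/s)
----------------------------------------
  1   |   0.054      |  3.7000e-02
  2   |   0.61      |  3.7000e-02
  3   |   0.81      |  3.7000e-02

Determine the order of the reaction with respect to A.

zeroth order (0)

Step 1: Compare trials - when concentration changes, rate stays constant.
Step 2: rate₂/rate₁ = 3.7000e-02/3.7000e-02 = 1
Step 3: [A]₂/[A]₁ = 0.61/0.054 = 11.3
Step 4: Since rate ratio ≈ (conc ratio)^0, the reaction is zeroth order.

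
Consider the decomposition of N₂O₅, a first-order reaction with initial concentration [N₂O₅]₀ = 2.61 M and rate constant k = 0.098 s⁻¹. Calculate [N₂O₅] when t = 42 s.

0.04257 M

Step 1: For a first-order reaction: [N₂O₅] = [N₂O₅]₀ × e^(-kt)
Step 2: [N₂O₅] = 2.61 × e^(-0.098 × 42)
Step 3: [N₂O₅] = 2.61 × e^(-4.116)
Step 4: [N₂O₅] = 2.61 × 0.0163096 = 0.04257 M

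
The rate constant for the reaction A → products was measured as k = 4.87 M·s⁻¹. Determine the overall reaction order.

zeroth order (0)

Step 1: The units of k for an nth-order reaction are (concentration)^(1-n)·(time)⁻¹.
Step 2: Here k has units M·s⁻¹, so the concentration exponent is 1.
Step 3: 1 - n = 1 ⇒ n = 0. The reaction is zeroth order.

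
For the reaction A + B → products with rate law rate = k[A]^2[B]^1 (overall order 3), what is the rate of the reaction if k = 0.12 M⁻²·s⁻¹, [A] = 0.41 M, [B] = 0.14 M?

0.002824 M/s

Step 1: The rate law is rate = k[A]^2[B]^1, overall order = 2+1 = 3
Step 2: Substitute values: rate = 0.12 × (0.41)^2 × (0.14)^1
Step 3: rate = 0.12 × 0.1681 × 0.14 = 0.00282408 M/s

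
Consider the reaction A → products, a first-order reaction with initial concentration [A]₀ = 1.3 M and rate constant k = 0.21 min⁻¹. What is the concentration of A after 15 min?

0.05571 M

Step 1: For a first-order reaction: [A] = [A]₀ × e^(-kt)
Step 2: [A] = 1.3 × e^(-0.21 × 15)
Step 3: [A] = 1.3 × e^(-3.15)
Step 4: [A] = 1.3 × 0.0428521 = 0.05571 M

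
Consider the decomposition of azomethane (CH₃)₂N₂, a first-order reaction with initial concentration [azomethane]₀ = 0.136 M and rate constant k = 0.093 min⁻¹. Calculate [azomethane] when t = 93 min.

2.384e-05 M

Step 1: For a first-order reaction: [azomethane] = [azomethane]₀ × e^(-kt)
Step 2: [azomethane] = 0.136 × e^(-0.093 × 93)
Step 3: [azomethane] = 0.136 × e^(-8.649)
Step 4: [azomethane] = 0.136 × 0.000175302 = 2.384e-05 M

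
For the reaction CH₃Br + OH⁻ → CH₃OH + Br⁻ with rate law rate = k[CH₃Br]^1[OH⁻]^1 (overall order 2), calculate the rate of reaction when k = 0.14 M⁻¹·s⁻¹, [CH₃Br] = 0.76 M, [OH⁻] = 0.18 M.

0.01915 M/s

Step 1: The rate law is rate = k[CH₃Br]^1[OH⁻]^1, overall order = 1+1 = 2
Step 2: Substitute values: rate = 0.14 × (0.76)^1 × (0.18)^1
Step 3: rate = 0.14 × 0.76 × 0.18 = 0.019152 M/s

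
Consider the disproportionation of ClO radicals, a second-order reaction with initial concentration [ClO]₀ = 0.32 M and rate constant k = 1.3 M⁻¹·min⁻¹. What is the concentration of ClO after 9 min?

0.06745 M

Step 1: For a second-order reaction: 1/[ClO] = 1/[ClO]₀ + kt
Step 2: 1/[ClO] = 1/0.32 + 1.3 × 9
Step 3: 1/[ClO] = 3.125 + 11.7 = 14.83
Step 4: [ClO] = 1/14.83 = 0.06745 M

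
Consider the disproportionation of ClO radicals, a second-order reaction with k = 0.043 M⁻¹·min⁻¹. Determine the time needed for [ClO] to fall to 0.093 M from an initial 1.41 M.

233.6 min

Step 1: For second-order: t = (1/[ClO] - 1/[ClO]₀)/k
Step 2: t = (1/0.093 - 1/1.41)/0.043
Step 3: t = (10.75 - 0.7092)/0.043
Step 4: t = 10.04/0.043 = 233.6 min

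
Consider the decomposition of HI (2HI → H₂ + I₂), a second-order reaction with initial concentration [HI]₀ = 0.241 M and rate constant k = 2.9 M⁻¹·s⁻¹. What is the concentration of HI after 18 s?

0.01775 M

Step 1: For a second-order reaction: 1/[HI] = 1/[HI]₀ + kt
Step 2: 1/[HI] = 1/0.241 + 2.9 × 18
Step 3: 1/[HI] = 4.149 + 52.2 = 56.35
Step 4: [HI] = 1/56.35 = 0.01775 M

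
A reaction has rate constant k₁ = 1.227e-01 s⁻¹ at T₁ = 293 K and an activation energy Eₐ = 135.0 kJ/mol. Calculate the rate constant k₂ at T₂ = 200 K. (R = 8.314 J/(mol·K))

7.892e-13 s⁻¹

Step 1: Use the two-temperature Arrhenius form: ln(k₂/k₁) = -Eₐ/R × (1/T₂ - 1/T₁)
Step 2: Convert Eₐ to J/mol: 135.0 kJ/mol = 135000 J/mol
Step 3: 1/T₂ - 1/T₁ = 1/200 - 1/293 = 1.587031e-03 K⁻¹
Step 4: ln(k₂/k₁) = -135000/8.314 × 1.587031e-03 = -25.76969
Step 5: k₂ = k₁ × exp(-25.76969) = 1.227e-01 × 6.43229e-12 = 7.892e-13 s⁻¹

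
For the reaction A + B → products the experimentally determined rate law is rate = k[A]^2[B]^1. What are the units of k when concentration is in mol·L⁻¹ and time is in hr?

(mol·L⁻¹)⁻²·hr⁻¹

Step 1: Overall order = 2 + 1 = 3.
Step 2: rate has units mol·L⁻¹·hr⁻¹; [A]^2[B]^1 has units (mol·L⁻¹)^3.
Step 3: k = rate/([A]^2[B]^1), so units of k = (mol·L⁻¹)^(1-3)·hr⁻¹ = (mol·L⁻¹)⁻²·hr⁻¹.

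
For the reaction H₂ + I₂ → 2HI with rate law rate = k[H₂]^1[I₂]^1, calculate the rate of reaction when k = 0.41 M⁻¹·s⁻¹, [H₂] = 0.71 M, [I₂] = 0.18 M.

0.0524 M/s

Step 1: The rate law is rate = k[H₂]^1[I₂]^1
Step 2: Substitute: rate = 0.41 × (0.71)^1 × (0.18)^1
Step 3: rate = 0.41 × 0.71 × 0.18 = 0.052398 M/s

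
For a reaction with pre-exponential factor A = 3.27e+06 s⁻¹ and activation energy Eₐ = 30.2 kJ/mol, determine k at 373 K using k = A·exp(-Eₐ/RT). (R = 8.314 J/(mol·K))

1.93e+02 s⁻¹

Step 1: Use the Arrhenius equation: k = A × exp(-Eₐ/RT)
Step 2: Convert Eₐ to J/mol: 30.2 kJ/mol = 30200 J/mol
Step 3: Calculate the exponent: -Eₐ/(RT) = -30200/(8.314 × 373) = -9.73841
Step 4: k = 3.27e+06 × exp(-9.73841)
Step 5: k = 3.27e+06 × 5.89742e-05 = 1.9285e+02 s⁻¹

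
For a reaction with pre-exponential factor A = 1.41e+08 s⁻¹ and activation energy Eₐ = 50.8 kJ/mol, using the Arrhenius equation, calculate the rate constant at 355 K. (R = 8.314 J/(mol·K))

4.72e+00 s⁻¹

Step 1: Use the Arrhenius equation: k = A × exp(-Eₐ/RT)
Step 2: Convert Eₐ to J/mol: 50.8 kJ/mol = 50800 J/mol
Step 3: Calculate the exponent: -Eₐ/(RT) = -50800/(8.314 × 355) = -17.21176
Step 4: k = 1.41e+08 × exp(-17.21176)
Step 5: k = 1.41e+08 × 3.34987e-08 = 4.7233e+00 s⁻¹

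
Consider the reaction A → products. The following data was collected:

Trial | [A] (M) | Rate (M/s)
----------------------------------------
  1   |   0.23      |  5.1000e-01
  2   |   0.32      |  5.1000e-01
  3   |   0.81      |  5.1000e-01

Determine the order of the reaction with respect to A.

zeroth order (0)

Step 1: Compare trials - when concentration changes, rate stays constant.
Step 2: rate₂/rate₁ = 5.1000e-01/5.1000e-01 = 1
Step 3: [A]₂/[A]₁ = 0.32/0.23 = 1.391
Step 4: Since rate ratio ≈ (conc ratio)^0, the reaction is zeroth order.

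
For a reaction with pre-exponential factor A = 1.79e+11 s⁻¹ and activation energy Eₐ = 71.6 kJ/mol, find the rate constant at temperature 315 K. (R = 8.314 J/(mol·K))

2.40e-01 s⁻¹

Step 1: Use the Arrhenius equation: k = A × exp(-Eₐ/RT)
Step 2: Convert Eₐ to J/mol: 71.6 kJ/mol = 71600 J/mol
Step 3: Calculate the exponent: -Eₐ/(RT) = -71600/(8.314 × 315) = -27.33962
Step 4: k = 1.79e+11 × exp(-27.33962)
Step 5: k = 1.79e+11 × 1.33830e-12 = 2.3956e-01 s⁻¹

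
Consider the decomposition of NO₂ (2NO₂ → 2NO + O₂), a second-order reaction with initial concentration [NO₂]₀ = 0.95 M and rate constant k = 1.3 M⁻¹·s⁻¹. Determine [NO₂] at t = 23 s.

0.03231 M

Step 1: For a second-order reaction: 1/[NO₂] = 1/[NO₂]₀ + kt
Step 2: 1/[NO₂] = 1/0.95 + 1.3 × 23
Step 3: 1/[NO₂] = 1.053 + 29.9 = 30.95
Step 4: [NO₂] = 1/30.95 = 0.03231 M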